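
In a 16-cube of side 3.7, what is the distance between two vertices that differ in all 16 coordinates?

Diagonal = √16 · 3.7 = 14.8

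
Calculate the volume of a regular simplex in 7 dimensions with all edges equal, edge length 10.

For a regular n-simplex with edge a, V = (a^n / n!)·√((n+1)/2^n). With a=10, n=7: V ≈ 496.032.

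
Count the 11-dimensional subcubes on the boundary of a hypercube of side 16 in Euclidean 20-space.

Number of 11-faces = C(20,11) · 2^(20-11) = 167960 · 512 = 85995520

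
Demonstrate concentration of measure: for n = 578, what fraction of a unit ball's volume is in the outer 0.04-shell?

1 - (1-0.04)^578 ≈ 1 - 5.659e-11 ≈ (100 - 5.66e-09)%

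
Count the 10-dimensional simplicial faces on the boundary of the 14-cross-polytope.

An n-cross-polytope has 2^(k+1)·C(n,k+1) k-faces. Here 2^11·C(14,11) = 2048·364 = 745472.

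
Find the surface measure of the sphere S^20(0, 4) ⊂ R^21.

S_21(4) = 2·π^(21/2)·(4)^20 / Γ(21/2) = 2251799813685248·π^10/654729075 ≈ 3.22082e+11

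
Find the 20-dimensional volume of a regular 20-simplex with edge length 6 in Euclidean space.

For a regular n-simplex with edge a, V = (a^n / n!)·√((n+1)/2^n). With a=6, n=20: V ≈ 6.72528e-06.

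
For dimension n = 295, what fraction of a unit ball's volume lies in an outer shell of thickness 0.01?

1 - (1-0.01)^295 ≈ 0.948432 ≈ 94.84%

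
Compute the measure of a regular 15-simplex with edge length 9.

V = (9^15 / 15!) · √((15+1) / 2^15) ≈ 3.47915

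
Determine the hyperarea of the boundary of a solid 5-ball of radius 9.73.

|∂B_5(9.73)| ≈ 235896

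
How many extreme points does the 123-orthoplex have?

Number of vertices = 2n = 246.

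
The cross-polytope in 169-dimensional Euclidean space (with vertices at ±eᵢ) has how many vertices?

The vertices are ±e_1, ..., ±e_169, so there are 2·169 = 338.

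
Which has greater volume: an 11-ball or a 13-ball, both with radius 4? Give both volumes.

V_11(4) ≈ 7.9025e+06. V_13(4) ≈ 6.11113e+07. The 13-ball is larger.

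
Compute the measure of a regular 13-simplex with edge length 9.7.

V = (9.7^13 / 13!) · √((13+1) / 2^13) ≈ 44.6808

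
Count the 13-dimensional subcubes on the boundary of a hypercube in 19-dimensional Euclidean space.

An n-cube has C(n,k)·2^(n-k) k-faces. Here C(19,13)·2^6 = 27132·64 = 1736448.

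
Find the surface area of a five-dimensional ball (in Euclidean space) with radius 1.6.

The surface area of an n-ball is 2π^(n/2) r^(n-1) / Γ(n/2). For n=5, r=1.6: 172.484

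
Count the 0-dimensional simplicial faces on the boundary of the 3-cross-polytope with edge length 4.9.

Number of 0-faces = 2^(0+1) · C(3,0+1) = 2 · 3 = 6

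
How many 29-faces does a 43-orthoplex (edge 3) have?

An n-cross-polytope has 2^(k+1)·C(n,k+1) k-faces. Here 2^30·C(43,30) = 1073741824·36576848168 = 39274091668079378432.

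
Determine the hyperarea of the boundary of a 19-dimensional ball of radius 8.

S_19(8) = 2·π^(19/2)·(8)^18 / Γ(19/2) = 18446744073709551616·π^9/34459425 ≈ 1.59573e+16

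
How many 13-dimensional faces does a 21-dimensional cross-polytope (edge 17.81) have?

An n-cross-polytope has 2^(k+1)·C(n,k+1) k-faces. Here 2^14·C(21,14) = 16384·116280 = 1905131520.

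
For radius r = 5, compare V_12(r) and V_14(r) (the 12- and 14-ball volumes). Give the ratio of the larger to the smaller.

V_12(5) ≈ 3.25992e+08, V_14(5) ≈ 3.65762e+09. The 14-ball is larger by a factor of 11.22.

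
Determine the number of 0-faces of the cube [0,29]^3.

Choose 0 of 3 axes to span the face (C(3,0) = 1 way), then fix each of the remaining 3 coordinates at one of its two extreme values (2^3 = 8 ways): 1·8 = 8.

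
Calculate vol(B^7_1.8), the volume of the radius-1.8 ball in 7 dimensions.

The n-ball volume is π^(n/2)·r^n/Γ(n/2+1). With n=7, r=1.8: V ≈ 289.26.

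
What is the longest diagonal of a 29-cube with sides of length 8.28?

d = √(8.28² + 8.28² + ... + 8.28²) [29 terms] = √(29·8.28²) = 8.28√29 ≈ 44.5892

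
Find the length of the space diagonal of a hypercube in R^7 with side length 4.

Diagonal = √7 · 4 ≈ 10.583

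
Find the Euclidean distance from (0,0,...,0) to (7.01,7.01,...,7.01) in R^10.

Diagonal = √10 · 7.01 ≈ 22.1676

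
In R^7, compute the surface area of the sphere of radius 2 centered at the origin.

S_7(2) = 2·π^(7/2)·(2)^6 / Γ(7/2) = 1024·π^3/15 ≈ 2116.7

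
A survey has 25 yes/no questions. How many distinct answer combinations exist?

Number of vertices = 2^25 = 33554432.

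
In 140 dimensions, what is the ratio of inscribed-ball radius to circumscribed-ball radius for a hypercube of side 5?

r_in = 5/2 (half the side); r_out = 5√140/2 (half the diagonal). Ratio = 1/√140 ≈ 0.0845154.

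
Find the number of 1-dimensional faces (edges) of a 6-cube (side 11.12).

The 6-cube has n·2^(n-1) = 6·2^5 = 6·32 = 192 edges.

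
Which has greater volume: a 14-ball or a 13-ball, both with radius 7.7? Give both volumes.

V_14(7.7) ≈ 1.54344e+12. V_13(7.7) ≈ 3.04594e+11. The 14-ball is larger.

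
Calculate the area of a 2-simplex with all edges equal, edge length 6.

Area = (√3/4) · 6² = 15.5885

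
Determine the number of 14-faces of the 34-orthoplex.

An n-cross-polytope has 2^(k+1)·C(n,k+1) k-faces. Here 2^15·C(34,15) = 32768·1855967520 = 60816343695360.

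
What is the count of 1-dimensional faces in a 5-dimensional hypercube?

f_1(5-cube) = (5 choose 1) · 2^4 = 80.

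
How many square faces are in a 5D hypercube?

Number of 2-faces = C(5,2) · 2^(5-2) = 10 · 8 = 80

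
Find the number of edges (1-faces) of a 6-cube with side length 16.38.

An n-cube has C(n,k)·2^(n-k) k-faces. Here C(6,1)·2^5 = 6·32 = 192.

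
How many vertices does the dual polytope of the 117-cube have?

Number of vertices = 2n = 234.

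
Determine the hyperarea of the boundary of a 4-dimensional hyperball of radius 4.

The surface area of an n-ball is 2π^(n/2) r^(n-1) / Γ(n/2). For n=4, r=4: 128·π^2 ≈ 1263.31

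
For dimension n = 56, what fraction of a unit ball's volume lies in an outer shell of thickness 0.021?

1 - (1-0.021)^56 ≈ 0.695329 ≈ 69.53%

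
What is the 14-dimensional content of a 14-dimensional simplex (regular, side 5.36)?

V = (5.36^14 / 14!) · √((14+1) / 2^14) ≈ 0.00560705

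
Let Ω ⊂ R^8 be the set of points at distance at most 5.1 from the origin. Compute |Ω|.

Volume = π^{8/2}·(5.1)^8/Γ(5) ≈ 1.85759e+06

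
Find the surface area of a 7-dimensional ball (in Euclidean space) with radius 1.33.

|∂B_7(1.33)| ≈ 183.058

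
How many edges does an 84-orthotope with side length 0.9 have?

The 84-cube has n·2^(n-1) = 84·2^83 = 84·9671406556917033397649408 = 812398150781030805402550272 edges.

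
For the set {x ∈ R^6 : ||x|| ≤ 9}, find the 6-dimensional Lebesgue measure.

V = 177147·π^3/2 ≈ 2.74633e+06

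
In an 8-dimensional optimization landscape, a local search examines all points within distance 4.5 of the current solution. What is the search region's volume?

Volume = π^{8/2}·(4.5)^8/Γ(5) = 14348907·π^4/2048 ≈ 682478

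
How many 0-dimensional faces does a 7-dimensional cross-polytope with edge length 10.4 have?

Each 0-face is the convex hull of 1 vertex, one chosen as ±e_i from each of 1 distinct axis: 2^1·C(7,1) = 14.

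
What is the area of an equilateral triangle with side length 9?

Area = (√3/4) · 9² = 35.074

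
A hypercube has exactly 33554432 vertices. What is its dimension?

Since 2^n = 33554432, we have n = 25.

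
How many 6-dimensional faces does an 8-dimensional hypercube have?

f_6(8-cube) = (8 choose 6) · 2^2 = 112.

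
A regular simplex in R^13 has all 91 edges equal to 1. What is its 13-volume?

V = (1^13 / 13!) · √((13+1) / 2^13) ≈ 6.63879e-12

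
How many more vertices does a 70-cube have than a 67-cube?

The 70-cube has 2^70 = 1180591620717411303424 vertices. The 67-cube has 2^67 = 147573952589676412928 vertices. Difference: 1180591620717411303424 - 147573952589676412928 = 1033017668127734890496.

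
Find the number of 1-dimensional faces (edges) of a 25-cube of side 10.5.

Each of the 2^25 = 33554432 vertices has degree 25; total edges = 25·2^25/2 = 419430400.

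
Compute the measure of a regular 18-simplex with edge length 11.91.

V = (11.91^18 / 18!) · √((18+1) / 2^18) ≈ 30.9156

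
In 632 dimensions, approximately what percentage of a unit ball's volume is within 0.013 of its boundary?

1 - (1-0.013)^632 ≈ 0.999744 ≈ 99.9744%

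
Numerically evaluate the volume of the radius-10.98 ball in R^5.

V_5(10.98) = π^(5/2) · (10.98)^5 / Γ(5/2 + 1) ≈ 840060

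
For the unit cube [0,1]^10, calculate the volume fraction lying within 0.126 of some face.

The inner cube has side 1-2·0.126 = 0.748 and volume (0.748)^10 ≈ 0.05483, so the shell holds 0.94517 of the volume.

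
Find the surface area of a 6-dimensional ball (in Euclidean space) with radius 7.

S = n·V_n(r)/r = 6·V_6(7)/7 (volume-to-surface relation), giving 16807·π^3 ≈ 521122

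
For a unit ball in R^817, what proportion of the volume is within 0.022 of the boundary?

Shell fraction = 1 - (1-0.022)^817 ≈ 0.9999999872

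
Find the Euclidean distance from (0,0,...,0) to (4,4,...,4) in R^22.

||(4,4,...,4)|| = √(22)·4 ≈ 18.7617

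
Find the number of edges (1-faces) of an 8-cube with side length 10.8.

f_1(8-cube) = (8 choose 1) · 2^7 = 1024.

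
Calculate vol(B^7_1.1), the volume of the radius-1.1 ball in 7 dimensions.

The n-ball volume is π^(n/2)·r^n/Γ(n/2+1). With n=7, r=1.1: V ≈ 9.20723.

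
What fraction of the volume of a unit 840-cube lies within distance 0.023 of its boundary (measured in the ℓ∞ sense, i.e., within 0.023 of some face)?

Shell fraction = 1 - (1-0.046)^840 ≈ 1 - 6.617e-18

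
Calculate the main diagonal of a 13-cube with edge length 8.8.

Diagonal = √13 · 8.8 ≈ 31.7289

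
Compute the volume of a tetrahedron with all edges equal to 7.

Volume = (√2/12) · 7³ = 40.4229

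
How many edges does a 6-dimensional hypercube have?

The 6-cube has n·2^(n-1) = 6·2^5 = 6·32 = 192 edges.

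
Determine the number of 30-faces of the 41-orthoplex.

An n-cross-polytope has 2^(k+1)·C(n,k+1) k-faces. Here 2^31·C(41,31) = 2147483648·1121099408 = 2407542646462480384.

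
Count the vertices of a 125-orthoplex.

The 125-dimensional cross-polytope has 2n = 2·125 = 250 vertices.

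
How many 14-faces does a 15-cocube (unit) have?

f_14(15-orthoplex) = 2^15 · (15 choose 15) = 32768.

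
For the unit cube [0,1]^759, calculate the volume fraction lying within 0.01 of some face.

Shell fraction = 1 - (1-0.02)^759 ≈ 0.9999997809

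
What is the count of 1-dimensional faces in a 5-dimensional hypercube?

f_1(5-cube) = (5 choose 1) · 2^4 = 80.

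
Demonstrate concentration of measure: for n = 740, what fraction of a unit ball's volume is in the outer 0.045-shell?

1 - (1-0.045)^740 ≈ 1 - 1.594e-15 ≈ (100 - 1.55e-13)%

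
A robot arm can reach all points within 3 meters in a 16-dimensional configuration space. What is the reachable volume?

The n-ball volume is π^(n/2)·r^n/Γ(n/2+1). With n=16, r=3: V = 4782969·π^8/4480 ≈ 1.01302e+07.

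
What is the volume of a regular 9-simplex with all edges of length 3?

Volume = 3^9 · √(10/2^9) / 9! ≈ 0.00758042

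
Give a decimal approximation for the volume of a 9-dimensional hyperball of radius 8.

The n-ball volume is π^(n/2)·r^n/Γ(n/2+1). With n=9, r=8: V = 4294967296·π^4/945 ≈ 4.42718e+08.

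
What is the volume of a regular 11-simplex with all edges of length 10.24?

For a regular n-simplex with edge a, V = (a^n / n!)·√((n+1)/2^n). With a=10.24, n=11: V ≈ 248.926.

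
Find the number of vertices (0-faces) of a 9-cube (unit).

f_0(9-cube) = (9 choose 0) · 2^9 = 512.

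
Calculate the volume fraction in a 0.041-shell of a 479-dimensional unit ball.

V(inner)/V(outer) = ((1-0.041)/1)^479 ≈ 1.955e-09, so the shell fraction is 0.999999998.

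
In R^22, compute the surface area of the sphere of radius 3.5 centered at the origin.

S_22(3.5) = 2·π^(22/2)·(3.5)^21 / Γ(22/2) = 79792266297612001·π^11/543581798400 ≈ 4.31862e+10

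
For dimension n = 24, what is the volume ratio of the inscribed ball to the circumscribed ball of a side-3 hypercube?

Volume scales as r^n, and r_in/r_out = 1/√24, giving (1/√24)^24 ≈ 2.7382e-17.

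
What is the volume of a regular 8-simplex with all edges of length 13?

Volume = 13^8 · √(9/2^8) / 8! ≈ 3793.39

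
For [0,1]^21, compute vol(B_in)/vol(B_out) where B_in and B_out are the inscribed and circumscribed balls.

Volume scales as r^n, and r_in/r_out = 1/√21, giving (1/√21)^21 ≈ 1.30827e-14.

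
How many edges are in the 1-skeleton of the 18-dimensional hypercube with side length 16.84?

Each of the 2^18 = 262144 vertices has degree 18; total edges = 18·2^18/2 = 2359296.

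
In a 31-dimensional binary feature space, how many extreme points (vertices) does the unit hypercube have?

Number of vertices = 2^31 = 2147483648.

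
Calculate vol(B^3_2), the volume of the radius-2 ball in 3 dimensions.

V = 32·π/3 ≈ 33.5103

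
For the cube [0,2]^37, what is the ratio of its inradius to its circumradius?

Ratio = (s/2)/(s√37/2) = 37^(-1/2) ≈ 0.164399.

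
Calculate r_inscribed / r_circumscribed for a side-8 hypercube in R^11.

For an n-cube of any side s, the inradius is s/2 and the circumradius is s√n/2, so the ratio is 1/√11 ≈ 0.301511.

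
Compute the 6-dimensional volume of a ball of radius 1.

V = π^3/6 ≈ 5.16771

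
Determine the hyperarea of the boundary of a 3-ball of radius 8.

The surface area of an n-ball is 2π^(n/2) r^(n-1) / Γ(n/2). For n=3, r=8: 4πr² = 4π·(8)² ≈ 804.248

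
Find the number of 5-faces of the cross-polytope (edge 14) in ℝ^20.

Number of 5-faces = 2^(5+1) · C(20,5+1) = 64 · 38760 = 2480640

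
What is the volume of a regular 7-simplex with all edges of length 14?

Volume = 14^7 · √(8/2^7) / 7! ≈ 5228.84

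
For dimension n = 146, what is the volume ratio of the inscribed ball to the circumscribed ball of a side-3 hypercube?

The radii are 3/2 and 3√146/2, so the volume ratio is (1/√146)^146 = 146^{-146/2} ≈ 1.00517e-158.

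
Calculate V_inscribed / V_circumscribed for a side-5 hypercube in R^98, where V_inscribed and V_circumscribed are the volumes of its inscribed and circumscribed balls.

V_in/V_out = n^(-n/2) = 98^(-98/2) ≈ 2.69105e-98.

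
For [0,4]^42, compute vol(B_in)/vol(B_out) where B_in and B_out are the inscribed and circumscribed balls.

Volume scales as r^n, and r_in/r_out = 1/√42, giving (1/√42)^42 ≈ 8.1614e-35.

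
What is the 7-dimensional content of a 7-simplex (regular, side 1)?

Volume = 1^7 · √(8/2^7) / 7! ≈ 4.96032e-05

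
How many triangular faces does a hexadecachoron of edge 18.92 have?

An n-cross-polytope has 2^(k+1)·C(n,k+1) k-faces. Here 2^3·C(4,3) = 8·4 = 32.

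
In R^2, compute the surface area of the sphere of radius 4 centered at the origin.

|∂B_2(4)| = 2πr = 2π·4 ≈ 25.1327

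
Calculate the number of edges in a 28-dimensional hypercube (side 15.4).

An n-cube has n·2^(n-1) edges. With n = 28: 28·134217728 = 3758096384.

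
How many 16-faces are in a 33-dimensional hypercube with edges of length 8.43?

f_16(33-cube) = (33 choose 16) · 2^17 = 152935217233920.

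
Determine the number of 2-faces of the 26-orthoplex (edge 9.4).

An n-cross-polytope has 2^(k+1)·C(n,k+1) k-faces. Here 2^3·C(26,3) = 8·2600 = 20800.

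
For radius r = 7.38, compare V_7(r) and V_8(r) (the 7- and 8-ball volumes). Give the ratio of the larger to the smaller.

V_7(7.38) ≈ 5.63346e+06, V_8(7.38) ≈ 3.57141e+07. The 8-ball is larger by a factor of 6.34.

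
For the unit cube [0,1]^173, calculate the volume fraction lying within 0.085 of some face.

Shell fraction = 1 - (1-0.17)^173 ≈ 1 - 1.001e-14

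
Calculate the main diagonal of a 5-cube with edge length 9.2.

d = √(9.2² + 9.2² + ... + 9.2²) [5 terms] = √(5·9.2²) = 9.2√5 ≈ 20.5718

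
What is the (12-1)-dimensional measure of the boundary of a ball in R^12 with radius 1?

|∂B_12(1)| = π^6/60 ≈ 16.0232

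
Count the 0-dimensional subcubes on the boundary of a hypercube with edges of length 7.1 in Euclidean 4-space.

An n-cube has C(n,k)·2^(n-k) k-faces. Here C(4,0)·2^4 = 1·16 = 16.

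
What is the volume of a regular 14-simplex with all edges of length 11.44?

Volume = 11.44^14 · √(15/2^14) / 14! ≈ 228.24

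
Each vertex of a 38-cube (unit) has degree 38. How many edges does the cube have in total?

Number of 1-faces = C(38,1)·2^(38-1) = 38·137438953472 = 5222680231936.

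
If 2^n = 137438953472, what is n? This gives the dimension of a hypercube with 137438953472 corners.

2^n = 137438953472 ⇒ n = log_2(137438953472) = 37.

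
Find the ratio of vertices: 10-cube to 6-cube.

The 10-cube has 2^10 = 1024 vertices. The 6-cube has 2^6 = 64 vertices. Ratio: 1024/64 = 16.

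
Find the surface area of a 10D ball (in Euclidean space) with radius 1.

|∂B_10(1)| = π^5/12 ≈ 25.5016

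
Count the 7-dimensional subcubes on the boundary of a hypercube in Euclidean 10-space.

f_7(10-cube) = (10 choose 7) · 2^3 = 960.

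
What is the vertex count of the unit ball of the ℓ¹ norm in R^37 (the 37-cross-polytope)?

The vertices are ±e_1, ..., ±e_37, so there are 2·37 = 74.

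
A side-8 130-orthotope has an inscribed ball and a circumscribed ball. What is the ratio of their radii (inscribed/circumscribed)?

For an n-cube of any side s, the inradius is s/2 and the circumradius is s√n/2, so the ratio is 1/√130 ≈ 0.0877058.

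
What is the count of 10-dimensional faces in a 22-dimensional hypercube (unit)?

An n-cube has C(n,k)·2^(n-k) k-faces. Here C(22,10)·2^12 = 646646·4096 = 2648662016.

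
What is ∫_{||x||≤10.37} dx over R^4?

The n-ball volume is π^(n/2)·r^n/Γ(n/2+1). With n=4, r=10.37: V ≈ 57067.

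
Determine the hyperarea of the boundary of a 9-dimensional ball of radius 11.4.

|∂B_9(11.4)| ≈ 8.46835e+09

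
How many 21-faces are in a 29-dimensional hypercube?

Choose 21 of 29 axes to span the face (C(29,21) = 4292145 ways), then fix each of the remaining 8 coordinates at one of its two extreme values (2^8 = 256 ways): 4292145·256 = 1098789120.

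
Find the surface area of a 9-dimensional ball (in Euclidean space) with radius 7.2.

S_9(7.2) = 2·π^(9/2)·(7.2)^8 / Γ(9/2) ≈ 2.14398e+08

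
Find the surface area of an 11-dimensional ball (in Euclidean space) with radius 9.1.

S_11(9.1) = 2·π^(11/2)·(9.1)^10 / Γ(11/2) ≈ 8.0707e+10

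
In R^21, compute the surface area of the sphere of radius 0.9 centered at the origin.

S_21(0.9) = 2·π^(21/2)·(0.9)^20 / Γ(21/2) ≈ 0.0356137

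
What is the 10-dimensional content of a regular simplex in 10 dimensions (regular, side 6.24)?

V = (6.24^10 / 10!) · √((10+1) / 2^10) ≈ 2.5564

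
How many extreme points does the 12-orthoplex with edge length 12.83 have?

The 12-dimensional cross-polytope has 2n = 2·12 = 24 vertices.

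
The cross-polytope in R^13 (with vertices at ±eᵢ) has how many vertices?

The 13-dimensional cross-polytope has 2n = 2·13 = 26 vertices.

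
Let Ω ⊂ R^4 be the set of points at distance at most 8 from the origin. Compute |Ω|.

V_4(8) = π^(4/2) · (8)^4 / Γ(4/2 + 1) = 2048·π^2 ≈ 20212.9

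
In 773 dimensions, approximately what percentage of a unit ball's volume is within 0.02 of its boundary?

1 - (1-0.02)^773 ≈ 0.9999998349 ≈ 99.999983%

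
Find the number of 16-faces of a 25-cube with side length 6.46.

Choose 16 of 25 axes to span the face (C(25,16) = 2042975 ways), then fix each of the remaining 9 coordinates at one of its two extreme values (2^9 = 512 ways): 2042975·512 = 1046003200.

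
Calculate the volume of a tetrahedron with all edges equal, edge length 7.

Volume = (√2/12) · 7³ = 40.4229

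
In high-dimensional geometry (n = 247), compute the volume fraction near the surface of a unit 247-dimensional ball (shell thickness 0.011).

1 - (1-0.011)^247 ≈ 0.934915 ≈ 93.49%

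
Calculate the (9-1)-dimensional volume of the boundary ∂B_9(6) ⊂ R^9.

S = n·V_n(r)/r = 9·V_9(6)/6 (volume-to-surface relation), giving 17915904·π^4/35 ≈ 4.98621e+07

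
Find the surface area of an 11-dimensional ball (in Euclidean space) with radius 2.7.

S_11(2.7) = 2·π^(11/2)·(2.7)^10 / Γ(11/2) ≈ 426712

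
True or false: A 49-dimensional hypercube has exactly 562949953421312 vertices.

True. The 49-cube has 2^49 = 562949953421312 vertices.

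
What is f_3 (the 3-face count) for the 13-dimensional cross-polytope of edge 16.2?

Each 3-face is the convex hull of 4 vertices, one chosen as ±e_i from each of 4 distinct axes: 2^4·C(13,4) = 11440.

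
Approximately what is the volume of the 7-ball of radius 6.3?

Volume = π^{7/2}·(6.3)^7/Γ(9/2) ≈ 1.86108e+06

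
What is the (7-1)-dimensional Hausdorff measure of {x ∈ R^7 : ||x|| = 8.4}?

S = n·V_n(r)/r = 7·V_7(8.4)/8.4 (volume-to-surface relation), giving 1.16186e+07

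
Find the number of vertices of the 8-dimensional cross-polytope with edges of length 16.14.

Number of vertices = 2n = 16.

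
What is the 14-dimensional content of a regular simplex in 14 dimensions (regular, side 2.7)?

Volume = 2.7^14 · √(15/2^14) / 14! ≈ 3.79769e-07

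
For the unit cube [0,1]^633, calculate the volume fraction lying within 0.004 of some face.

Shell fraction = 1 - (1-0.008)^633 ≈ 0.993807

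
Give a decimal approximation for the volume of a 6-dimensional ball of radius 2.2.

The n-ball volume is π^(n/2)·r^n/Γ(n/2+1). With n=6, r=2.2: V ≈ 585.915.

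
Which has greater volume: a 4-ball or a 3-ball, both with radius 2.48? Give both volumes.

V_4(2.48) ≈ 186.671. V_3(2.48) ≈ 63.8916. The 4-ball is larger.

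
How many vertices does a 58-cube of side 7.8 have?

Each vertex is a binary string of length 58, so there are 2^58 = 288230376151711744.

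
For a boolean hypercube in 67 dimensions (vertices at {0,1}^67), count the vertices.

An n-cube has 2^n vertices; for n = 67 that is 2^67 = 147573952589676412928.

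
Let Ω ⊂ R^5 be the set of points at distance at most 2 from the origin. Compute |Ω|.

V_5(2) = π^(5/2) · (2)^5 / Γ(5/2 + 1) = 256·π^2/15 ≈ 168.441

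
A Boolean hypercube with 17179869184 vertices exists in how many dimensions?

2^n = 17179869184 ⇒ n = log_2(17179869184) = 34.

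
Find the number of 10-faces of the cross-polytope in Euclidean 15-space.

f_10(15-orthoplex) = 2^11 · (15 choose 11) = 2795520.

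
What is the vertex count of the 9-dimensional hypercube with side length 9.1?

An n-cube has 2^n vertices; for n = 9 that is 2^9 = 512.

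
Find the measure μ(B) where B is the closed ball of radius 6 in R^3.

V_3(6) = π^(3/2) · (6)^3 / Γ(3/2 + 1) = 288·π ≈ 904.779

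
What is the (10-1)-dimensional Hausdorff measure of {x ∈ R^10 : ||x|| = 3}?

S_10(3) = 2·π^(10/2)·(3)^9 / Γ(10/2) = 6561·π^5/4 ≈ 501949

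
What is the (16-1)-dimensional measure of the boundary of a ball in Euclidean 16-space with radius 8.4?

|∂B_16(8.4)| ≈ 2.75415e+14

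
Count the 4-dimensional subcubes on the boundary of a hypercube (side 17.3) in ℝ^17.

Number of 4-faces = C(17,4) · 2^(17-4) = 2380 · 8192 = 19496960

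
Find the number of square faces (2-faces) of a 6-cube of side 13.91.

An n-cube has C(n,k)·2^(n-k) k-faces. Here C(6,2)·2^4 = 15·16 = 240.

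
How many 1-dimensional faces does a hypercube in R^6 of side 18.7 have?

Choose 1 of 6 axes to span the face (C(6,1) = 6 ways), then fix each of the remaining 5 coordinates at one of its two extreme values (2^5 = 32 ways): 6·32 = 192.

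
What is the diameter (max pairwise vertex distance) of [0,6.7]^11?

The space diagonal of an n-cube of side s is s√n. Here 6.7·√11 ≈ 22.2214.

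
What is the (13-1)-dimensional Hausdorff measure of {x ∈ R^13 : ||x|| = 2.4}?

The surface area of an n-ball is 2π^(n/2) r^(n-1) / Γ(n/2). For n=13, r=2.4: 432334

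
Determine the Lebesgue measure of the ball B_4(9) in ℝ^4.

Volume = π^{4/2}·(9)^4/Γ(3) = 6561·π^2/2 ≈ 32377.2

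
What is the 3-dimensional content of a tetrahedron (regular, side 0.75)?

Volume = (√2/12) · 0.75³ = 0.0497184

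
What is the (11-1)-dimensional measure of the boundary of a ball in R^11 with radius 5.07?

|∂B_11(5.07)| ≈ 2.32583e+08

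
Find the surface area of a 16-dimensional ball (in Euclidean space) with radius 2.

S = n·V_n(r)/r = 16·V_16(2)/2 (volume-to-surface relation), giving 4096·π^8/315 ≈ 123381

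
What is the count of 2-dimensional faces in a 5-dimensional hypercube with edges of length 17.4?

Number of 2-faces = C(5,2) · 2^(5-2) = 10 · 8 = 80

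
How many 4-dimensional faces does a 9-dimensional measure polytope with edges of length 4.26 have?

An n-cube has C(n,k)·2^(n-k) k-faces. Here C(9,4)·2^5 = 126·32 = 4032.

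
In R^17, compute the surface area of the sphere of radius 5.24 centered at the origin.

S = n·V_n(r)/r = 17·V_17(5.24)/5.24 (volume-to-surface relation), giving 7.74302e+11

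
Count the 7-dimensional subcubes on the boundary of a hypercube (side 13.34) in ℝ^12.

An n-cube has C(n,k)·2^(n-k) k-faces. Here C(12,7)·2^5 = 792·32 = 25344.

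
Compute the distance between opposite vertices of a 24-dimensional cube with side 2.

Diagonal = √24 · 2 ≈ 9.79796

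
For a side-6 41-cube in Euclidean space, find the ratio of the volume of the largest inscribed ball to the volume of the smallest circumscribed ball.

The radii are 6/2 and 6√41/2, so the volume ratio is (1/√41)^41 = 41^{-41/2} ≈ 8.66824e-34.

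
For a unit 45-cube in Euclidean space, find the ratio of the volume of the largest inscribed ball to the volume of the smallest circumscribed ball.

V_in / V_out = (r_in/r_out)^45 = (1/√45)^45 = 45^(-45/2) ≈ 6.34919e-38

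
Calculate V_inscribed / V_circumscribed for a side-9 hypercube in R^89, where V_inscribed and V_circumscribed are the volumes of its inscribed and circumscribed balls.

Volume scales as r^n, and r_in/r_out = 1/√89, giving (1/√89)^89 ≈ 1.78708e-87.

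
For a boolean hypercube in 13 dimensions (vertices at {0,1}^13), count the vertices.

Number of vertices = 2^13 = 8192.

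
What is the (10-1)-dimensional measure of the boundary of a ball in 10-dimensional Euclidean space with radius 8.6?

S_10(8.6) = 2·π^(10/2)·(8.6)^9 / Γ(10/2) ≈ 6.56227e+09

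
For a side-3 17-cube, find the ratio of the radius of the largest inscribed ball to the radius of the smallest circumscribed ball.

For an n-cube of any side s, the inradius is s/2 and the circumradius is s√n/2, so the ratio is 1/√17 ≈ 0.242536.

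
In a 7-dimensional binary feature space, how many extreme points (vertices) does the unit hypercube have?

The 7-cube has 2^7 = 128 vertices.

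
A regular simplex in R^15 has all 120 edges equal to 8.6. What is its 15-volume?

V = (8.6^15 / 15!) · √((15+1) / 2^15) ≈ 1.75919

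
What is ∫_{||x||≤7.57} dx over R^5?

V_5(7.57) = π^(5/2) · (7.57)^5 / Γ(5/2 + 1) ≈ 130851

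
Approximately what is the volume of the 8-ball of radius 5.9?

Volume = π^{8/2}·(5.9)^8/Γ(5) ≈ 5.95942e+06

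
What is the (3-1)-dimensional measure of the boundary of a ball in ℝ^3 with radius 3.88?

|∂B_3(3.88)| = 4πr² = 4π·(3.88)² ≈ 189.179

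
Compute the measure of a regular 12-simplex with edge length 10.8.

V = (10.8^12 / 12!) · √((12+1) / 2^12) ≈ 296.169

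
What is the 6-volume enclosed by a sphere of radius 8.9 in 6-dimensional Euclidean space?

Volume = π^{6/2}·(8.9)^6/Γ(4) ≈ 2.56826e+06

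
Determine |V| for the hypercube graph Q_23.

The 23-cube has 2^23 = 8388608 vertices.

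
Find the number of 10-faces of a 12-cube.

Number of 10-faces = C(12,10) · 2^(12-10) = 66 · 4 = 264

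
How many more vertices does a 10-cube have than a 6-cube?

The 10-cube has 2^10 = 1024 vertices. The 6-cube has 2^6 = 64 vertices. Difference: 1024 - 64 = 960.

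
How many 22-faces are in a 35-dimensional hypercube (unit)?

f_22(35-cube) = (35 choose 22) · 2^13 = 12094159257600.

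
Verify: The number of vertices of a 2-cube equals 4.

True. The 2-cube has 2^2 = 4 vertices.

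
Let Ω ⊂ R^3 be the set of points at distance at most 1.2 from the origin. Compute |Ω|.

The n-ball volume is π^(n/2)·r^n/Γ(n/2+1). With n=3, r=1.2: V ≈ 7.23823.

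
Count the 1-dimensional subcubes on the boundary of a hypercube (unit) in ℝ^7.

f_1(7-cube) = (7 choose 1) · 2^6 = 448.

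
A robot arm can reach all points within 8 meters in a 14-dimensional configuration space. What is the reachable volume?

V = 274877906944·π^7/315 ≈ 2.63559e+12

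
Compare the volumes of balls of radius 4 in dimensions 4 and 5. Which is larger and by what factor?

V_4(4) ≈ 1263.31, V_5(4) ≈ 5390.12. The 5-ball is larger by a factor of 4.267.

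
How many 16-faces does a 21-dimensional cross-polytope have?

f_16(21-orthoplex) = 2^17 · (21 choose 17) = 784465920.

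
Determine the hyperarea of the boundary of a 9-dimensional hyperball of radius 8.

S = n·V_n(r)/r = 9·V_9(8)/8 (volume-to-surface relation), giving 536870912·π^4/105 ≈ 4.98058e+08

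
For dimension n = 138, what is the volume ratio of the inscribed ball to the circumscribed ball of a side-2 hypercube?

Volume scales as r^n, and r_in/r_out = 1/√138, giving (1/√138)^138 ≈ 2.2302e-148.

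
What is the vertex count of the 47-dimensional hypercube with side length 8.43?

The 47-cube has 2^47 = 140737488355328 vertices.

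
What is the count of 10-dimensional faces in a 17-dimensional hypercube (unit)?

f_10(17-cube) = (17 choose 10) · 2^7 = 2489344.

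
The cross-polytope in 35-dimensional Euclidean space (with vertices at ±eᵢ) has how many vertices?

The vertices are ±e_1, ..., ±e_35, so there are 2·35 = 70.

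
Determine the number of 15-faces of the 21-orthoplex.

Number of 15-faces = 2^(15+1) · C(21,15+1) = 65536 · 20349 = 1333592064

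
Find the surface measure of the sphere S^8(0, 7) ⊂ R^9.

S = n·V_n(r)/r = 9·V_9(7)/7 (volume-to-surface relation), giving 26353376·π^4/15 ≈ 1.71137e+08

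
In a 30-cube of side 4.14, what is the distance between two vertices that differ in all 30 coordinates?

||(4.14,4.14,...,4.14)|| = √(30)·4.14 ≈ 22.6757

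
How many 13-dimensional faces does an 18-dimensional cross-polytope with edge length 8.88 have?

An n-cross-polytope has 2^(k+1)·C(n,k+1) k-faces. Here 2^14·C(18,14) = 16384·3060 = 50135040.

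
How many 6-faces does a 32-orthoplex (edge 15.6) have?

An n-cross-polytope has 2^(k+1)·C(n,k+1) k-faces. Here 2^7·C(32,7) = 128·3365856 = 430829568.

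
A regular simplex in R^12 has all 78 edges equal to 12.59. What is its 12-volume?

Volume = 12.59^12 · √(13/2^12) / 12! ≈ 1865.36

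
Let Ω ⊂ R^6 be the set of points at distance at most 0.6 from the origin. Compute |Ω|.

V_6(0.6) = π^(6/2) · (0.6)^6 / Γ(6/2 + 1) ≈ 0.241105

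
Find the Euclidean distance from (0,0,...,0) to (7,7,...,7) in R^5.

||(7,7,...,7)|| = √(5)·7 ≈ 15.6525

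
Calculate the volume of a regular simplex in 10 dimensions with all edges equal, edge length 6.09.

V_10 = √(11) · 6.09^10 / (10! · 2^(10/2)) ≈ 2.00427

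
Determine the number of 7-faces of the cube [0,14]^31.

f_7(31-cube) = (31 choose 7) · 2^24 = 44116947763200.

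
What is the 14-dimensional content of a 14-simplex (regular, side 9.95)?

For a regular n-simplex with edge a, V = (a^n / n!)·√((n+1)/2^n). With a=9.95, n=14: V ≈ 32.3557.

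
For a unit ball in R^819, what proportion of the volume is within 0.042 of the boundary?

V(inner)/V(outer) = ((1-0.042)/1)^819 ≈ 5.475e-16, so the shell fraction is 1 - 5.475e-16.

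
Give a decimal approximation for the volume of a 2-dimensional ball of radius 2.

V_2(2) = π^(2/2) · (2)^2 / Γ(2/2 + 1) = 4·π ≈ 12.5664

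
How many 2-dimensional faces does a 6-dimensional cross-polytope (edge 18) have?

f_2(6-orthoplex) = 2^3 · (6 choose 3) = 160.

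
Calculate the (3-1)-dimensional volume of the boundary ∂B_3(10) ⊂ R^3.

S = n·V_n(r)/r = 3·V_3(10)/10 (volume-to-surface relation), giving 4πr² = 4π·(10)² ≈ 1256.64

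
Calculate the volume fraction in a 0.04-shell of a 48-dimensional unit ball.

V(inner)/V(outer) = ((1-0.04)/1)^48 ≈ 0.1409, so the shell fraction is 0.859065.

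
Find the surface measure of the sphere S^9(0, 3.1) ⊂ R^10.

|∂B_10(3.1)| ≈ 674254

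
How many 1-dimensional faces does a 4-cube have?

Choose 1 of 4 axes to span the face (C(4,1) = 4 ways), then fix each of the remaining 3 coordinates at one of its two extreme values (2^3 = 8 ways): 4·8 = 32.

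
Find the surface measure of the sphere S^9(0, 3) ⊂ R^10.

S = n·V_n(r)/r = 10·V_10(3)/3 (volume-to-surface relation), giving 6561·π^5/4 ≈ 501949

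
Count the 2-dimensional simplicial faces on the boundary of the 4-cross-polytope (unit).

An n-cross-polytope has 2^(k+1)·C(n,k+1) k-faces. Here 2^3·C(4,3) = 8·4 = 32.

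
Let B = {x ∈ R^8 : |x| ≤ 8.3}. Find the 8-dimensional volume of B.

Volume = π^{8/2}·(8.3)^8/Γ(5) ≈ 9.14141e+07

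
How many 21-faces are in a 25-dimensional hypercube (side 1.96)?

f_21(25-cube) = (25 choose 21) · 2^4 = 202400.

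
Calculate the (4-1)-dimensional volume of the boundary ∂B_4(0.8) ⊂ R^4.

The surface area of an n-ball is 2π^(n/2) r^(n-1) / Γ(n/2). For n=4, r=0.8: 10.1065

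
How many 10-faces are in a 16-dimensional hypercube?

An n-cube has C(n,k)·2^(n-k) k-faces. Here C(16,10)·2^6 = 8008·64 = 512512.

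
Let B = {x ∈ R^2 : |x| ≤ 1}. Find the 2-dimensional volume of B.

V = π ≈ 3.14159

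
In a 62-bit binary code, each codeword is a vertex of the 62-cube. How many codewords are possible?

Number of vertices = 2^62 = 4611686018427387904.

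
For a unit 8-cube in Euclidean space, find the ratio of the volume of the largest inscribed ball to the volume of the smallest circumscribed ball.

V_in/V_out = n^(-n/2) = 8^(-8/2) ≈ 0.000244141.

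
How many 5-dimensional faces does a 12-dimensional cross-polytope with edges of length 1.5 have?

Number of 5-faces = 2^(5+1) · C(12,5+1) = 64 · 924 = 59136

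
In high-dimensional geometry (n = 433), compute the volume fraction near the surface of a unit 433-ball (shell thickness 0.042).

1 - (1-0.042)^433 ≈ 0.9999999915 ≈ 99.999999%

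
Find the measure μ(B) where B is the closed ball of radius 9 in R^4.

Volume = π^{4/2}·(9)^4/Γ(3) = 6561·π^2/2 ≈ 32377.2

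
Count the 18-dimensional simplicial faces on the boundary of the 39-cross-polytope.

Number of 18-faces = 2^(18+1) · C(39,18+1) = 524288 · 68923264410 = 36135640450990080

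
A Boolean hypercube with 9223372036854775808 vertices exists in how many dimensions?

The n-cube has 2^n vertices, and 9223372036854775808 = 2^63, so n = 63.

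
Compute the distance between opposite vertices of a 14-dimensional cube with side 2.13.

Diagonal = √14 · 2.13 ≈ 7.96973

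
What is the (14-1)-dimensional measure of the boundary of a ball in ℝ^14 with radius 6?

S_14(6) = 2·π^(14/2)·(6)^13 / Γ(14/2) = 181398528·π^7/5 ≈ 1.09575e+11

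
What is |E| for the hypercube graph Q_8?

Each of the 2^8 = 256 vertices has degree 8; total edges = 8·2^8/2 = 1024.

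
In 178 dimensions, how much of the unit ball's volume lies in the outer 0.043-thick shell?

1 - (1-0.043)^178 ≈ 0.9996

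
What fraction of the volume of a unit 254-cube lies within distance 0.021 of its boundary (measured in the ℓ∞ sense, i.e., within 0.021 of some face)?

The inner cube has side 1-2·0.021 = 0.958 and volume (0.958)^254 ≈ 1.849e-05, so the shell holds 0.999982 of the volume.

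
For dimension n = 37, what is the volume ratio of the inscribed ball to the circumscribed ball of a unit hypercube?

The radii are 1/2 and 1√37/2, so the volume ratio is (1/√37)^37 = 37^{-37/2} ≈ 9.73348e-30.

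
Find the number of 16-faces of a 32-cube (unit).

Number of 16-faces = C(32,16) · 2^(32-16) = 601080390 · 65536 = 39392404439040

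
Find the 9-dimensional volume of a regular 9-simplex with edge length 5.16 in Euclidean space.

For a regular n-simplex with edge a, V = (a^n / n!)·√((n+1)/2^n). With a=5.16, n=9: V ≈ 0.998733.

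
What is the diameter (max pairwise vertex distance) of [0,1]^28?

||(1,1,...,1)|| = √(28)·1 ≈ 5.2915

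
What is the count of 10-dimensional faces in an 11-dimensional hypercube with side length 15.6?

An n-cube has C(n,k)·2^(n-k) k-faces. Here C(11,10)·2^1 = 11·2 = 22.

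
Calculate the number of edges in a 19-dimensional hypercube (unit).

The 19-cube has n·2^(n-1) = 19·2^18 = 19·262144 = 4980736 edges.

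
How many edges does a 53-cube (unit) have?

An n-cube has n·2^(n-1) edges. With n = 53: 53·4503599627370496 = 238690780250636288.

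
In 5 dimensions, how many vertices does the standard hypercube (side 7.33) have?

An n-cube has 2^n vertices; for n = 5 that is 2^5 = 32.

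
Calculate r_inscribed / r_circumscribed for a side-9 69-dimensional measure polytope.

r_in = 9/2 (half the side); r_out = 9√69/2 (half the diagonal). Ratio = 1/√69 ≈ 0.120386.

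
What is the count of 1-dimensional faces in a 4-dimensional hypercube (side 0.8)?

Number of 1-faces = C(4,1) · 2^(4-1) = 4 · 8 = 32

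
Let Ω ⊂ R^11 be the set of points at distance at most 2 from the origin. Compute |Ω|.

V = 131072·π^5/10395 ≈ 3858.64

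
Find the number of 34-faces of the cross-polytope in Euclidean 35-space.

Number of 34-faces = 2^(34+1) · C(35,34+1) = 34359738368 · 1 = 34359738368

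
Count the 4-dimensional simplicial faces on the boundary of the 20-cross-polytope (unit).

Number of 4-faces = 2^(4+1) · C(20,4+1) = 32 · 15504 = 496128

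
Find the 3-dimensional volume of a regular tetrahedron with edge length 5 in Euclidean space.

Volume = (√2/12) · 5³ = 14.7314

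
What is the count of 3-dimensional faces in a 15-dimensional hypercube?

Number of 3-faces = C(15,3) · 2^(15-3) = 455 · 4096 = 1863680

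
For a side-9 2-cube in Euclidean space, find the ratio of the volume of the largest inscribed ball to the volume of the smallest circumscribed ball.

V_in / V_out = (r_in/r_out)^2 = (1/√2)^2 = 2^(-2/2) ≈ 0.5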